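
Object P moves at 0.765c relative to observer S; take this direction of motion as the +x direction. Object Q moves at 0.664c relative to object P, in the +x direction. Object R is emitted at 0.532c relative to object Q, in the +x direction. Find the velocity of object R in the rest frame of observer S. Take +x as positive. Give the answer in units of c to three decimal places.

Apply u = (u' + v)/(1 + u'v/c²) successively, working outward toward observer S.
Start: velocity of object P relative to observer S = 0.7650c.
Compose with object Q (u' = 0.664 in object P frame): u_1 = (0.664 + 0.765) / (1 + 0.664·0.765) = 1.4290/1.5080 = 0.9476.
Compose with object R (u' = 0.532 in object Q frame): u_2 = (0.532 + 0.948) / (1 + 0.532·0.948) = 1.4796/1.5041 = 0.9837.

0.984c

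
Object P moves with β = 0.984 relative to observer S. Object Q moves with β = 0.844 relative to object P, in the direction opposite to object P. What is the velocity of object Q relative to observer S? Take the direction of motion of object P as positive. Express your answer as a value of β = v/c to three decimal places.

With v = 0.984 and u' = -0.844 (in units of c),
u = (u' + v)/(1 + u'v/c²):
u = (-0.844 + 0.984) / (1 + (-0.844)·0.984) = 0.1400/0.1695 = 0.8259

β = +0.826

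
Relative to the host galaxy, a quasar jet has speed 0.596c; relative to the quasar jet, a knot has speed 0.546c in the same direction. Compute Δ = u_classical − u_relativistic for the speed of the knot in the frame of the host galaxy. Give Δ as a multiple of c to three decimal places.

Galilean: u_cl = 0.546 + 0.596 = 1.1420.
Relativistic: u_rel = (0.546 + 0.596) / (1 + 0.546·0.596) = 1.1420/1.3254 = 0.8616.
Δ = 1.1420 − 0.8616 = 0.2804.
(The classical prediction exceeds c; the relativistic result does not.)

Δ = 0.280c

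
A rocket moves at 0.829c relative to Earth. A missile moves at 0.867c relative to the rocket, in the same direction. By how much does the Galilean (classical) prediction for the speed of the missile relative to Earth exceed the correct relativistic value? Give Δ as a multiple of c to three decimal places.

Δ = 0.709c

Galilean: u_cl = 0.867 + 0.829 = 1.6960.
Relativistic: u_rel = (0.867 + 0.829) / (1 + 0.867·0.829) = 1.6960/1.7187 = 0.9868.
Δ = 1.6960 − 0.9868 = 0.7092.
(The classical prediction exceeds c; the relativistic result does not.)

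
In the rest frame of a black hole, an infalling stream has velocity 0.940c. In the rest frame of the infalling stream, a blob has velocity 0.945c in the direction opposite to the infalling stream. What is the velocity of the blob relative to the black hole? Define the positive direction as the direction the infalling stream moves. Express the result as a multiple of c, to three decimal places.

-0.045c

With v = 0.940 and u' = -0.945 (in units of c),
u = (u' + v)/(1 + u'v/c²):
u = (-0.945 + 0.940) / (1 + (-0.945)·0.940) = -0.0050/0.1117 = -0.0448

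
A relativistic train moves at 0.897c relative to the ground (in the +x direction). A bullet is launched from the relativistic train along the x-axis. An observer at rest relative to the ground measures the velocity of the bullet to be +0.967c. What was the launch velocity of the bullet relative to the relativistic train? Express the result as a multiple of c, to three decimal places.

Invert the composition law: u' = (u − v)/(1 − uv/c²).
u' = (0.967 − 0.897) / (1 − (0.967)(0.897)) = 0.0700/0.1326 = 0.5279.

+0.528c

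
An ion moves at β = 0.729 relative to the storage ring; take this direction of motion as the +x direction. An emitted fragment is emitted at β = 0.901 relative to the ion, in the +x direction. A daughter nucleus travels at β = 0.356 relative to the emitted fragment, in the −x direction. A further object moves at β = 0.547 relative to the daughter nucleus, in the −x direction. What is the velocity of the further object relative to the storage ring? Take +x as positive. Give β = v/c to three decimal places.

Apply u = (u' + v)/(1 + u'v/c²) successively, working outward toward the storage ring.
Start: velocity of the ion relative to the storage ring = 0.7290c.
Compose with the emitted fragment (u' = 0.901 in the ion frame): u_1 = (0.901 + 0.729) / (1 + 0.901·0.729) = 1.6300/1.6568 = 0.9838.
Compose with the daughter nucleus (u' = -0.356 in the emitted fragment frame): u_2 = (-0.356 + 0.984) / (1 + (-0.356)·0.984) = 0.6278/0.6498 = 0.9662.
Compose with the further object (u' = -0.547 in the daughter nucleus frame): u_3 = (-0.547 + 0.966) / (1 + (-0.547)·0.966) = 0.4192/0.4715 = 0.8891.

β = +0.889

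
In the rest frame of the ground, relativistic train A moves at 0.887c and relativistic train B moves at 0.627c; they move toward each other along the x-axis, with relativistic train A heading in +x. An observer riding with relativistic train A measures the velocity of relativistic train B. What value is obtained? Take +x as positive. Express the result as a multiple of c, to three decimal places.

-0.973c

β_A = 0.887, β_B = -0.627.
Transform to A's frame with the inverse velocity-addition law: u' = (u − v)/(1 − uv/c²), taking u = β_B and v = β_A.
u' = (-0.627 − 0.887) / (1 − (0.887)(-0.627)) = -1.5140/1.5561 = -0.9729.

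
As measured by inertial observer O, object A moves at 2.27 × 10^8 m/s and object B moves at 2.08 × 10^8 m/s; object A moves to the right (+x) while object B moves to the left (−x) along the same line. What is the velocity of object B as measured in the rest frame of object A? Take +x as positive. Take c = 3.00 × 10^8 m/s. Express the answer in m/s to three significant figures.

-2.85 × 10^8 m/s

β_A = 0.757, β_B = -0.693 (dividing each by c = 3.00 × 10^8 m/s).
Transform to A's frame with the inverse velocity-addition law: u' = (u − v)/(1 − uv/c²), taking u = β_B and v = β_A.
u' = (-0.693 − 0.757) / (1 − (0.757)(-0.693)) = -1.4500/1.5246 = -0.9511.
u' = -0.9511 × 3.00 × 10^8 m/s.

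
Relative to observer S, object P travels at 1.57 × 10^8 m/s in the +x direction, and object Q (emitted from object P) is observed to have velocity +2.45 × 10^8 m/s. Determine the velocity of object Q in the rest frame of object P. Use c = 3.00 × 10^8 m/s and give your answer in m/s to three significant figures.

+1.54 × 10^8 m/s

v = 0.523c, u = 0.817c.
Invert the composition law: u' = (u − v)/(1 − uv/c²).
u' = (0.817 − 0.523) / (1 − (0.817)(0.523)) = 0.2933/0.5726 = 0.5123.
u' = 0.5123 × 3.00 × 10^8 m/s.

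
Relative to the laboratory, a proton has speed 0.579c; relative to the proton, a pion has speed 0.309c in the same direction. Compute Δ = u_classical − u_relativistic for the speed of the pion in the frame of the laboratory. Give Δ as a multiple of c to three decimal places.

Galilean: u_cl = 0.309 + 0.579 = 0.8880.
Relativistic: u_rel = (0.309 + 0.579) / (1 + 0.309·0.579) = 0.8880/1.1789 = 0.7532.
Δ = 0.8880 − 0.7532 = 0.1348.

Δ = 0.135c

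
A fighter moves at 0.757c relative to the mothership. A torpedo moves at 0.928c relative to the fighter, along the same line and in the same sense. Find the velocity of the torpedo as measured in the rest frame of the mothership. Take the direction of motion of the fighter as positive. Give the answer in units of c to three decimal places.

With v = 0.757 and u' = 0.928 (in units of c),
u = (u' + v)/(1 + u'v/c²):
u = (0.928 + 0.757) / (1 + 0.928·0.757) = 1.6850/1.7025 = 0.9897

0.990c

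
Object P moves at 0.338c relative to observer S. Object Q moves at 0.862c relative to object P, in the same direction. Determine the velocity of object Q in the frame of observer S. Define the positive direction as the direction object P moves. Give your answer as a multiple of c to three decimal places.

0.929c

With v = 0.338 and u' = 0.862 (in units of c),
u = (u' + v)/(1 + u'v/c²):
u = (0.862 + 0.338) / (1 + 0.862·0.338) = 1.2000/1.2914 = 0.9293
(Galilean addition would give +1.200c, exceeding c.)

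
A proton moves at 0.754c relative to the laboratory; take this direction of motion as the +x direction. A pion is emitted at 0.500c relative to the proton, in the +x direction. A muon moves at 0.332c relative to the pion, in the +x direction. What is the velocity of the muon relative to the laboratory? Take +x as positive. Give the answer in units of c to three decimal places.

Apply u = (u' + v)/(1 + u'v/c²) successively, working outward toward the laboratory.
Start: velocity of the proton relative to the laboratory = 0.7540c.
Compose with the pion (u' = 0.500 in the proton frame): u_1 = (0.500 + 0.754) / (1 + 0.500·0.754) = 1.2540/1.3770 = 0.9107.
Compose with the muon (u' = 0.332 in the pion frame): u_2 = (0.332 + 0.911) / (1 + 0.332·0.911) = 1.2427/1.3023 = 0.9542.

0.954c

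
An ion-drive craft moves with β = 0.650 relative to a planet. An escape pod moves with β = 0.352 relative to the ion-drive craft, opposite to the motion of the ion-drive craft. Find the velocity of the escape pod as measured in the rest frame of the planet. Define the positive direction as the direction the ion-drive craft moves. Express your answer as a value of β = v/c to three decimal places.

With v = 0.650 and u' = -0.352 (in units of c),
u = (u' + v)/(1 + u'v/c²):
u = (-0.352 + 0.650) / (1 + (-0.352)·0.650) = 0.2980/0.7712 = 0.3864
(Galilean addition would give +0.298c.)

β = +0.386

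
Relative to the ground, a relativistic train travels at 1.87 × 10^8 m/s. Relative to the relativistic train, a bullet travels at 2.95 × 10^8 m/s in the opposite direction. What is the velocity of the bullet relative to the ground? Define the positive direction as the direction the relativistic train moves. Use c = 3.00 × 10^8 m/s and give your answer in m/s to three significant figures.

In units of c (dividing by 3.00 × 10^8 m/s): v = 0.623, u' = -0.983.
u = (u' + v)/(1 + u'v/c²):
u = (-0.983 + 0.623) / (1 + (-0.983)·0.623) = -0.3600/0.3871 = -0.9301
(Galilean addition would give -0.360c.)
Converting back: u = -0.9301 × 3.00 × 10^8 m/s.

-2.79 × 10^8 m/s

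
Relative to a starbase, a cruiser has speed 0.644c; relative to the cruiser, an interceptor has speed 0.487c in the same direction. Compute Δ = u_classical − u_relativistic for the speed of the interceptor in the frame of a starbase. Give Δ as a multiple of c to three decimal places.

Galilean: u_cl = 0.487 + 0.644 = 1.1310.
Relativistic: u_rel = (0.487 + 0.644) / (1 + 0.487·0.644) = 1.1310/1.3136 = 0.8610.
Δ = 1.1310 − 0.8610 = 0.2700.
(The classical prediction exceeds c; the relativistic result does not.)

Δ = 0.270c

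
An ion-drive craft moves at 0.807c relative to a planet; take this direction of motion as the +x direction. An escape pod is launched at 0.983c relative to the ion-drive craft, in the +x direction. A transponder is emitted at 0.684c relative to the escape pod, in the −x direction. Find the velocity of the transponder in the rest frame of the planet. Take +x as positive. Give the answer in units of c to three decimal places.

+0.990c

Apply u = (u' + v)/(1 + u'v/c²) successively, working outward toward the planet.
Start: velocity of the ion-drive craft relative to the planet = 0.8070c.
Compose with the escape pod (u' = 0.983 in the ion-drive craft frame): u_1 = (0.983 + 0.807) / (1 + 0.983·0.807) = 1.7900/1.7933 = 0.9982.
Compose with the transponder (u' = -0.684 in the escape pod frame): u_2 = (-0.684 + 0.998) / (1 + (-0.684)·0.998) = 0.3142/0.3173 = 0.9903.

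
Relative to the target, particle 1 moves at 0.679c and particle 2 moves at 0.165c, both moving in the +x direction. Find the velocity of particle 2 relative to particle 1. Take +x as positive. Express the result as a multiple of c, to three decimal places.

-0.579c

β_A = 0.679, β_B = 0.165.
Transform to A's frame with the inverse velocity-addition law: u' = (u − v)/(1 − uv/c²), taking u = β_B and v = β_A.
u' = (0.165 − 0.679) / (1 − (0.679)(0.165)) = -0.5140/0.8880 = -0.5789.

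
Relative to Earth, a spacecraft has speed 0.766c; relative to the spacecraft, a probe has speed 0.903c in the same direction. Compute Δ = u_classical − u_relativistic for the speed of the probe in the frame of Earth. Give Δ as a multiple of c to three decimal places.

Galilean: u_cl = 0.903 + 0.766 = 1.6690.
Relativistic: u_rel = (0.903 + 0.766) / (1 + 0.903·0.766) = 1.6690/1.6917 = 0.9866.
Δ = 1.6690 − 0.9866 = 0.6824.
(The classical prediction exceeds c; the relativistic result does not.)

Δ = 0.682c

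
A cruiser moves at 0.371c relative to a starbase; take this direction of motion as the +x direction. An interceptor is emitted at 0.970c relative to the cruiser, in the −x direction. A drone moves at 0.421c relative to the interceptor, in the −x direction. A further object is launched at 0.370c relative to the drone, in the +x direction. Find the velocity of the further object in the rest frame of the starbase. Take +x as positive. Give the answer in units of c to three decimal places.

-0.943c

Apply u = (u' + v)/(1 + u'v/c²) successively, working outward toward the starbase.
Start: velocity of the cruiser relative to the starbase = 0.3710c.
Compose with the interceptor (u' = -0.970 in the cruiser frame): u_1 = (-0.970 + 0.371) / (1 + (-0.970)·0.371) = -0.5990/0.6401 = -0.9357.
Compose with the drone (u' = -0.421 in the interceptor frame): u_2 = (-0.421 + (-0.936)) / (1 + (-0.421)·(-0.936)) = -1.3567/1.3939 = -0.9733.
Compose with the further object (u' = 0.370 in the drone frame): u_3 = (0.370 + (-0.973)) / (1 + 0.370·(-0.973)) = -0.6033/0.6399 = -0.9429.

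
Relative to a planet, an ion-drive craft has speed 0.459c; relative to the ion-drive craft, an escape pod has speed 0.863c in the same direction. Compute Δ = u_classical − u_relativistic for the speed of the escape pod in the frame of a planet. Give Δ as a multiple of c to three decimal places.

Δ = 0.375c

Galilean: u_cl = 0.863 + 0.459 = 1.3220.
Relativistic: u_rel = (0.863 + 0.459) / (1 + 0.863·0.459) = 1.3220/1.3961 = 0.9469.
Δ = 1.3220 − 0.9469 = 0.3751.
(The classical prediction exceeds c; the relativistic result does not.)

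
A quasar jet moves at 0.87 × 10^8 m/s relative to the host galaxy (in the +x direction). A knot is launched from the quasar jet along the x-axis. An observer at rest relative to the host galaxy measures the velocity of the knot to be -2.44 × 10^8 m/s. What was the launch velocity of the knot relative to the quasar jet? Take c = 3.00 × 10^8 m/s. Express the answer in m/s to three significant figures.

-2.68 × 10^8 m/s

v = 0.290c, u = -0.813c.
Invert the composition law: u' = (u − v)/(1 − uv/c²).
u' = (-0.813 − 0.290) / (1 − (-0.813)(0.290)) = -1.1033/1.2359 = -0.8928.
u' = -0.8928 × 3.00 × 10^8 m/s.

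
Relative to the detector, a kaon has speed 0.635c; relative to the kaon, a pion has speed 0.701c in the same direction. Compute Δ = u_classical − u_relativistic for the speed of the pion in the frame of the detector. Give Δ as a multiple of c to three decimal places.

Δ = 0.412c

Galilean: u_cl = 0.701 + 0.635 = 1.3360.
Relativistic: u_rel = (0.701 + 0.635) / (1 + 0.701·0.635) = 1.3360/1.4451 = 0.9245.
Δ = 1.3360 − 0.9245 = 0.4115.
(The classical prediction exceeds c; the relativistic result does not.)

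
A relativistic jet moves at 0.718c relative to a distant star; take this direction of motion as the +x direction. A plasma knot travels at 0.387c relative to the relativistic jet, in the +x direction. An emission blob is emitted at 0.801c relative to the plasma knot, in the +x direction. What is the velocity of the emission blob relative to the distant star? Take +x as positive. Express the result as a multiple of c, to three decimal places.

0.984c

Apply u = (u' + v)/(1 + u'v/c²) successively, working outward toward the distant star.
Start: velocity of the relativistic jet relative to the distant star = 0.7180c.
Compose with the plasma knot (u' = 0.387 in the relativistic jet frame): u_1 = (0.387 + 0.718) / (1 + 0.387·0.718) = 1.1050/1.2779 = 0.8647.
Compose with the emission blob (u' = 0.801 in the plasma knot frame): u_2 = (0.801 + 0.865) / (1 + 0.801·0.865) = 1.6657/1.6926 = 0.9841.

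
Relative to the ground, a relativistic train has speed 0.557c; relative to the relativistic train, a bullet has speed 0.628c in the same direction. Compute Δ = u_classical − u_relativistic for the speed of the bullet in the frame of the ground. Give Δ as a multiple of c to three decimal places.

Δ = 0.307c

Galilean: u_cl = 0.628 + 0.557 = 1.1850.
Relativistic: u_rel = (0.628 + 0.557) / (1 + 0.628·0.557) = 1.1850/1.3498 = 0.8779.
Δ = 1.1850 − 0.8779 = 0.3071.
(The classical prediction exceeds c; the relativistic result does not.)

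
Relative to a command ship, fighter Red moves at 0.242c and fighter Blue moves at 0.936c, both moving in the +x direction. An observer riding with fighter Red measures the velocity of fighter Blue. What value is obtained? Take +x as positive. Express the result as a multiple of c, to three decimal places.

β_A = 0.242, β_B = 0.936.
Transform to A's frame with the inverse velocity-addition law: u' = (u − v)/(1 − uv/c²), taking u = β_B and v = β_A.
u' = (0.936 − 0.242) / (1 − (0.242)(0.936)) = 0.6940/0.7735 = 0.8972.

+0.897c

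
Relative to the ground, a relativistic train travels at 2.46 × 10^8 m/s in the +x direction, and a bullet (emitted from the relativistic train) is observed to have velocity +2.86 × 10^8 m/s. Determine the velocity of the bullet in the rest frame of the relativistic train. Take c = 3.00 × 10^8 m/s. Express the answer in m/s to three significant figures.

+1.83 × 10^8 m/s

v = 0.820c, u = 0.953c.
Invert the composition law: u' = (u − v)/(1 − uv/c²).
u' = (0.953 − 0.820) / (1 − (0.953)(0.820)) = 0.1333/0.2183 = 0.6109.
u' = 0.6109 × 3.00 × 10^8 m/s.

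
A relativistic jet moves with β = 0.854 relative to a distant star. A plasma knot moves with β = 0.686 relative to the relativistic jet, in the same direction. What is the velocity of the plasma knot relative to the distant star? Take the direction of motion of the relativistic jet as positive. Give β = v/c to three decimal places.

With v = 0.854 and u' = 0.686 (in units of c),
u = (u' + v)/(1 + u'v/c²):
u = (0.686 + 0.854) / (1 + 0.686·0.854) = 1.5400/1.5858 = 0.9711

β = 0.971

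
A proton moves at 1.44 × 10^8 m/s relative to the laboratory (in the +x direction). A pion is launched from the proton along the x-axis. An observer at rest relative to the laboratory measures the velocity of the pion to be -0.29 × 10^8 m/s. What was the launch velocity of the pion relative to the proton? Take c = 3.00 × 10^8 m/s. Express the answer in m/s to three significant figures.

v = 0.480c, u = -0.097c.
Invert the composition law: u' = (u − v)/(1 − uv/c²).
u' = (-0.097 − 0.480) / (1 − (-0.097)(0.480)) = -0.5767/1.0464 = -0.5511.
u' = -0.5511 × 3.00 × 10^8 m/s.

-1.65 × 10^8 m/s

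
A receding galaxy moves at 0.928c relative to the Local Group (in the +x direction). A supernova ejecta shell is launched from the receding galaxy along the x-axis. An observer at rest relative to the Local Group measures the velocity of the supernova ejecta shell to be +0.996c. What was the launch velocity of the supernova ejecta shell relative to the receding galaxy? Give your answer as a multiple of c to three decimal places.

Invert the composition law: u' = (u − v)/(1 − uv/c²).
u' = (0.996 − 0.928) / (1 − (0.996)(0.928)) = 0.0680/0.0757 = 0.8981.

+0.898c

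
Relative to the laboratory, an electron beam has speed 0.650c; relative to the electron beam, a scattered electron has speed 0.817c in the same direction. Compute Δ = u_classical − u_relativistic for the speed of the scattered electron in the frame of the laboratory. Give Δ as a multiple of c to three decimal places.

Galilean: u_cl = 0.817 + 0.650 = 1.4670.
Relativistic: u_rel = (0.817 + 0.650) / (1 + 0.817·0.650) = 1.4670/1.5311 = 0.9582.
Δ = 1.4670 − 0.9582 = 0.5088.
(The classical prediction exceeds c; the relativistic result does not.)

Δ = 0.509c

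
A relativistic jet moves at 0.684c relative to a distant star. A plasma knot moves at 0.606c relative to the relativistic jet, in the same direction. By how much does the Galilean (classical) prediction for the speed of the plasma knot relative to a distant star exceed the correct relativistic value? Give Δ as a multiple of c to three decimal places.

Galilean: u_cl = 0.606 + 0.684 = 1.2900.
Relativistic: u_rel = (0.606 + 0.684) / (1 + 0.606·0.684) = 1.2900/1.4145 = 0.9120.
Δ = 1.2900 − 0.9120 = 0.3780.
(The classical prediction exceeds c; the relativistic result does not.)

Δ = 0.378c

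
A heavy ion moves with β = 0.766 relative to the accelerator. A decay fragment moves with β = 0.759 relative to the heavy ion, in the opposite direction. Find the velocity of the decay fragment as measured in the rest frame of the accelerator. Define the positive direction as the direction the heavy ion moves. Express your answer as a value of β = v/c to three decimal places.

β = +0.017

With v = 0.766 and u' = -0.759 (in units of c),
u = (u' + v)/(1 + u'v/c²):
u = (-0.759 + 0.766) / (1 + (-0.759)·0.766) = 0.0070/0.4186 = 0.0167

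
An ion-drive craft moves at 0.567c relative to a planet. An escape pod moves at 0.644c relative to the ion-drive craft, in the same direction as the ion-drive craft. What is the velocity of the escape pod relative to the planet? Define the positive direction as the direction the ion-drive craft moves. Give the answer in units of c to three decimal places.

With v = 0.567 and u' = 0.644 (in units of c),
u = (u' + v)/(1 + u'v/c²):
u = (0.644 + 0.567) / (1 + 0.644·0.567) = 1.2110/1.3651 = 0.8871
(Galilean addition would give +1.211c, exceeding c.)

0.887c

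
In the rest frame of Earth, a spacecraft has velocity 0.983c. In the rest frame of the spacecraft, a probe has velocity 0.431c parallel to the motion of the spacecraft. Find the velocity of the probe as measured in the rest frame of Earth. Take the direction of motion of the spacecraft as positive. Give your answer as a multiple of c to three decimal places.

0.993c

With v = 0.983 and u' = 0.431 (in units of c),
u = (u' + v)/(1 + u'v/c²):
u = (0.431 + 0.983) / (1 + 0.431·0.983) = 1.4140/1.4237 = 0.9932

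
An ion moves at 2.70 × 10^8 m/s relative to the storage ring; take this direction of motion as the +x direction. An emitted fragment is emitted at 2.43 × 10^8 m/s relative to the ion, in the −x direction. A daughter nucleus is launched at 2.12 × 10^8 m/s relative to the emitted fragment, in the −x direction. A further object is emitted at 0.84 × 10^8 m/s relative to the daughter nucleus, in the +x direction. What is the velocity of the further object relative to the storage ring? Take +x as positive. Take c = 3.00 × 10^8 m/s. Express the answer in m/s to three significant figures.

Apply u = (u' + v)/(1 + u'v/c²) successively, working outward toward the storage ring.
(Dividing each given speed by c = 3.00 × 10^8 m/s to work in units of c.)
Start: velocity of the ion relative to the storage ring = 0.9000c.
Compose with the emitted fragment (u' = -0.810 in the ion frame): u_1 = (-0.810 + 0.900) / (1 + (-0.810)·0.900) = 0.0900/0.2710 = 0.3321.
Compose with the daughter nucleus (u' = -0.707 in the emitted fragment frame): u_2 = (-0.707 + 0.332) / (1 + (-0.707)·0.332) = -0.3746/0.7653 = -0.4894.
Compose with the further object (u' = 0.280 in the daughter nucleus frame): u_3 = (0.280 + (-0.489)) / (1 + 0.280·(-0.489)) = -0.2094/0.8630 = -0.2427.
So u = -0.2427 × 3.00 × 10^8 m/s.

-7.28 × 10^7 m/s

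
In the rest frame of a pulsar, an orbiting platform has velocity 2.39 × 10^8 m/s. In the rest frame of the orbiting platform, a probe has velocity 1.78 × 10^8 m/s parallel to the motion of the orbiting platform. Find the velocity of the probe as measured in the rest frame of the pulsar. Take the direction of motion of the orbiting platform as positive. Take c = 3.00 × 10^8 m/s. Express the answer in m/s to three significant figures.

2.83 × 10^8 m/s

In units of c (dividing by 3.00 × 10^8 m/s): v = 0.797, u' = 0.593.
u = (u' + v)/(1 + u'v/c²):
u = (0.593 + 0.797) / (1 + 0.593·0.797) = 1.3900/1.4727 = 0.9439
Converting back: u = 0.9439 × 3.00 × 10^8 m/s.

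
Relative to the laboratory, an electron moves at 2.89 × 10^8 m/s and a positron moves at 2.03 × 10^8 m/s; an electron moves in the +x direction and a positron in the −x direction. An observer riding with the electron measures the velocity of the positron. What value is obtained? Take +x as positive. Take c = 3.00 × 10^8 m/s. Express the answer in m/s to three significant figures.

β_A = 0.963, β_B = -0.677 (dividing each by c = 3.00 × 10^8 m/s).
Transform to A's frame with the inverse velocity-addition law: u' = (u − v)/(1 − uv/c²), taking u = β_B and v = β_A.
u' = (-0.677 − 0.963) / (1 − (0.963)(-0.677)) = -1.6400/1.6519 = -0.9928.
u' = -0.9928 × 3.00 × 10^8 m/s.

-2.98 × 10^8 m/s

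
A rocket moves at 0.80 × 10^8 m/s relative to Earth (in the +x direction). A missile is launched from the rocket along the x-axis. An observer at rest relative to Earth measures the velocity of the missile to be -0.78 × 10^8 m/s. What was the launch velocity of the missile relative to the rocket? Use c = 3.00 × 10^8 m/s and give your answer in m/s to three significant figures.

-1.48 × 10^8 m/s

v = 0.267c, u = -0.260c.
Invert the composition law: u' = (u − v)/(1 − uv/c²).
u' = (-0.260 − 0.267) / (1 − (-0.260)(0.267)) = -0.5267/1.0693 = -0.4925.
u' = -0.4925 × 3.00 × 10^8 m/s.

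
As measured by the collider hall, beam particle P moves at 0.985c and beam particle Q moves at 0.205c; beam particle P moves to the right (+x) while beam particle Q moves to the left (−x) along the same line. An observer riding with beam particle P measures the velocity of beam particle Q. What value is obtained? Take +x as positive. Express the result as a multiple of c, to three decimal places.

-0.990c

β_A = 0.985, β_B = -0.205.
Transform to A's frame with the inverse velocity-addition law: u' = (u − v)/(1 − uv/c²), taking u = β_B and v = β_A.
u' = (-0.205 − 0.985) / (1 − (0.985)(-0.205)) = -1.1900/1.2019 = -0.9901.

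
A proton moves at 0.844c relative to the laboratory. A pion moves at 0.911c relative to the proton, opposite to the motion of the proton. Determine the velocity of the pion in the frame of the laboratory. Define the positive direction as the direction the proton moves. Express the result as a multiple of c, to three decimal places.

-0.290c

With v = 0.844 and u' = -0.911 (in units of c),
u = (u' + v)/(1 + u'v/c²):
u = (-0.911 + 0.844) / (1 + (-0.911)·0.844) = -0.0670/0.2311 = -0.2899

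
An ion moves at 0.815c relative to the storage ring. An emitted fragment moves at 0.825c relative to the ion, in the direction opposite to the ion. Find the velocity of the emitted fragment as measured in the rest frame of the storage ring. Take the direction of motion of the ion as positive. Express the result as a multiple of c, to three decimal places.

-0.031c

With v = 0.815 and u' = -0.825 (in units of c),
u = (u' + v)/(1 + u'v/c²):
u = (-0.825 + 0.815) / (1 + (-0.825)·0.815) = -0.0100/0.3276 = -0.0305
(Galilean addition would give -0.010c.)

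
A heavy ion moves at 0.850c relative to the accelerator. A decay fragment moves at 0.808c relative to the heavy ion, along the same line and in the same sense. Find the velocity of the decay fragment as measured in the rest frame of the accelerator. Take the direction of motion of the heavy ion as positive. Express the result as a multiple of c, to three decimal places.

0.983c

With v = 0.850 and u' = 0.808 (in units of c),
u = (u' + v)/(1 + u'v/c²):
u = (0.808 + 0.850) / (1 + 0.808·0.850) = 1.6580/1.6868 = 0.9829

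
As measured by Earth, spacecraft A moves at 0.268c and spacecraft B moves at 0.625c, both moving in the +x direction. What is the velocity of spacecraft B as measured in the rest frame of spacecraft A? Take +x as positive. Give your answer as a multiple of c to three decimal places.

β_A = 0.268, β_B = 0.625.
Transform to A's frame with the inverse velocity-addition law: u' = (u − v)/(1 − uv/c²), taking u = β_B and v = β_A.
u' = (0.625 − 0.268) / (1 − (0.268)(0.625)) = 0.3570/0.8325 = 0.4288.

+0.429c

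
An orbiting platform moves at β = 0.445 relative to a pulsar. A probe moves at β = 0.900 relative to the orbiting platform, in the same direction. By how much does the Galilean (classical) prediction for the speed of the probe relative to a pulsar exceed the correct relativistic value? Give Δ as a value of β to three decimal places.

Δ = 0.385

Galilean: u_cl = 0.900 + 0.445 = 1.3450.
Relativistic: u_rel = (0.900 + 0.445) / (1 + 0.900·0.445) = 1.3450/1.4005 = 0.9604.
Δ = 1.3450 − 0.9604 = 0.3846.
(The classical prediction exceeds c; the relativistic result does not.)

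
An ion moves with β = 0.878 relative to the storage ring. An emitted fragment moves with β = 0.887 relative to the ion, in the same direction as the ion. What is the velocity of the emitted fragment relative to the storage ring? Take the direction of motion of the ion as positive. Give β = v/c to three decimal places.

β = 0.992

With v = 0.878 and u' = 0.887 (in units of c),
u = (u' + v)/(1 + u'v/c²):
u = (0.887 + 0.878) / (1 + 0.887·0.878) = 1.7650/1.7788 = 0.9922
(Galilean addition would give +1.765c, exceeding c.)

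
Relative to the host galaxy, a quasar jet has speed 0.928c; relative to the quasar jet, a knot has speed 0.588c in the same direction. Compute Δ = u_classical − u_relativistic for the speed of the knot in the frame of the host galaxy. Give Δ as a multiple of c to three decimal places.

Δ = 0.535c

Galilean: u_cl = 0.588 + 0.928 = 1.5160.
Relativistic: u_rel = (0.588 + 0.928) / (1 + 0.588·0.928) = 1.5160/1.5457 = 0.9808.
Δ = 1.5160 − 0.9808 = 0.5352.
(The classical prediction exceeds c; the relativistic result does not.)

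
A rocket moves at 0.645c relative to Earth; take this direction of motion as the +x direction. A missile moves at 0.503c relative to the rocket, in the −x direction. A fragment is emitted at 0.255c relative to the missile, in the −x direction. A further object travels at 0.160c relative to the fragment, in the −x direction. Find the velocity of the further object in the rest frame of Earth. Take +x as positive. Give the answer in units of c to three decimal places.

-0.206c

Apply u = (u' + v)/(1 + u'v/c²) successively, working outward toward Earth.
Start: velocity of the rocket relative to Earth = 0.6450c.
Compose with the missile (u' = -0.503 in the rocket frame): u_1 = (-0.503 + 0.645) / (1 + (-0.503)·0.645) = 0.1420/0.6756 = 0.2102.
Compose with the fragment (u' = -0.255 in the missile frame): u_2 = (-0.255 + 0.210) / (1 + (-0.255)·0.210) = -0.0448/0.9464 = -0.0473.
Compose with the further object (u' = -0.160 in the fragment frame): u_3 = (-0.160 + (-0.047)) / (1 + (-0.160)·(-0.047)) = -0.2073/1.0076 = -0.2058.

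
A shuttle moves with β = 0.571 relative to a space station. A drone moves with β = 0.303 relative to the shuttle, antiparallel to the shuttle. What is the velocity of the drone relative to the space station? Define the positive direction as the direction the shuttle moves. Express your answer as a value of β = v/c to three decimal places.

With v = 0.571 and u' = -0.303 (in units of c),
u = (u' + v)/(1 + u'v/c²):
u = (-0.303 + 0.571) / (1 + (-0.303)·0.571) = 0.2680/0.8270 = 0.3241
(Galilean addition would give +0.268c.)

β = +0.324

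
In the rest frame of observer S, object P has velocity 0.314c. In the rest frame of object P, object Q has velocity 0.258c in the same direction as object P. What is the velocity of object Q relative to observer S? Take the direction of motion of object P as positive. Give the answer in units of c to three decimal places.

With v = 0.314 and u' = 0.258 (in units of c),
u = (u' + v)/(1 + u'v/c²):
u = (0.258 + 0.314) / (1 + 0.258·0.314) = 0.5720/1.0810 = 0.5291

0.529c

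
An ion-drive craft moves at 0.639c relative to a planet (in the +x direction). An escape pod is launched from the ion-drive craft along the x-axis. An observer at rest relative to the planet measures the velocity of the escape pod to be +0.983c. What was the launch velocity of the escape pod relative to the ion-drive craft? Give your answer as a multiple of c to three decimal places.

+0.925c

Invert the composition law: u' = (u − v)/(1 − uv/c²).
u' = (0.983 − 0.639) / (1 − (0.983)(0.639)) = 0.3440/0.3719 = 0.9251.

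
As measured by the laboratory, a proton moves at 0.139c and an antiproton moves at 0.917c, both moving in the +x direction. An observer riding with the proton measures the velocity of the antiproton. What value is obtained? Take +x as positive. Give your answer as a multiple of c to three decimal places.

β_A = 0.139, β_B = 0.917.
Transform to A's frame with the inverse velocity-addition law: u' = (u − v)/(1 − uv/c²), taking u = β_B and v = β_A.
u' = (0.917 − 0.139) / (1 − (0.139)(0.917)) = 0.7780/0.8725 = 0.8917.

+0.892c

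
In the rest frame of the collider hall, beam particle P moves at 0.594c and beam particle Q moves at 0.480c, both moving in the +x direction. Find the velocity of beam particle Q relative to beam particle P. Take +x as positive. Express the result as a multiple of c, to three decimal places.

β_A = 0.594, β_B = 0.480.
Transform to A's frame with the inverse velocity-addition law: u' = (u − v)/(1 − uv/c²), taking u = β_B and v = β_A.
u' = (0.480 − 0.594) / (1 − (0.594)(0.480)) = -0.1140/0.7149 = -0.1595.

-0.159c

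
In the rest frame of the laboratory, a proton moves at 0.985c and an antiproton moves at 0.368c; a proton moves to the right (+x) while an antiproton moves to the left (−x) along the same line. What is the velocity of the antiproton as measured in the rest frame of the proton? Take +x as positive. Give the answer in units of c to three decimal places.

β_A = 0.985, β_B = -0.368.
Transform to A's frame with the inverse velocity-addition law: u' = (u − v)/(1 − uv/c²), taking u = β_B and v = β_A.
u' = (-0.368 − 0.985) / (1 − (0.985)(-0.368)) = -1.3530/1.3625 = -0.9930.

-0.993c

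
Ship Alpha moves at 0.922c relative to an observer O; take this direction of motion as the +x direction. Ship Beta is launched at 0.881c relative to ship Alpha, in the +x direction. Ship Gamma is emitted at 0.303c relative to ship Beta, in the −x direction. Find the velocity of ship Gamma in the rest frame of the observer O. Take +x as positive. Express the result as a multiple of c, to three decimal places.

+0.990c

Apply u = (u' + v)/(1 + u'v/c²) successively, working outward toward the observer O.
Start: velocity of ship Alpha relative to the observer O = 0.9220c.
Compose with ship Beta (u' = 0.881 in ship Alpha frame): u_1 = (0.881 + 0.922) / (1 + 0.881·0.922) = 1.8030/1.8123 = 0.9949.
Compose with ship Gamma (u' = -0.303 in ship Beta frame): u_2 = (-0.303 + 0.995) / (1 + (-0.303)·0.995) = 0.6919/0.6986 = 0.9904.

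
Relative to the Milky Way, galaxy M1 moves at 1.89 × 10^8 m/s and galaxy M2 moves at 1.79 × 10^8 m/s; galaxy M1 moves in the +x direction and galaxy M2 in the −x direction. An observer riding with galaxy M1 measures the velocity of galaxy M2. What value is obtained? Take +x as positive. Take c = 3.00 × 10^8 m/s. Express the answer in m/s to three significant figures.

β_A = 0.630, β_B = -0.597 (dividing each by c = 3.00 × 10^8 m/s).
Transform to A's frame with the inverse velocity-addition law: u' = (u − v)/(1 − uv/c²), taking u = β_B and v = β_A.
u' = (-0.597 − 0.630) / (1 − (0.630)(-0.597)) = -1.2267/1.3759 = -0.8915.
u' = -0.8915 × 3.00 × 10^8 m/s.

-2.67 × 10^8 m/s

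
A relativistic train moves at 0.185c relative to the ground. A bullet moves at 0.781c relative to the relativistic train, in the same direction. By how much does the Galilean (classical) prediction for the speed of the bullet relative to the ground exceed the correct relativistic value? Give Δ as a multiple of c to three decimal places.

Galilean: u_cl = 0.781 + 0.185 = 0.9660.
Relativistic: u_rel = (0.781 + 0.185) / (1 + 0.781·0.185) = 0.9660/1.1445 = 0.8440.
Δ = 0.9660 − 0.8440 = 0.1220.

Δ = 0.122c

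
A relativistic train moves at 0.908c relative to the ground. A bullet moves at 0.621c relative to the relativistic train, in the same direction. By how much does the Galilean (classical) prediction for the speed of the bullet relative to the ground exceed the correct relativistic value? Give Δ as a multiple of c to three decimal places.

Galilean: u_cl = 0.621 + 0.908 = 1.5290.
Relativistic: u_rel = (0.621 + 0.908) / (1 + 0.621·0.908) = 1.5290/1.5639 = 0.9777.
Δ = 1.5290 − 0.9777 = 0.5513.
(The classical prediction exceeds c; the relativistic result does not.)

Δ = 0.551c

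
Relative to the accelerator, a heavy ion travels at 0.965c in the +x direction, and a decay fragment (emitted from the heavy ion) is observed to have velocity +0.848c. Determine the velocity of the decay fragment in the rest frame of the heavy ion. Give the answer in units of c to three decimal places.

-0.644c

Invert the composition law: u' = (u − v)/(1 − uv/c²).
u' = (0.848 − 0.965) / (1 − (0.848)(0.965)) = -0.1170/0.1817 = -0.6440.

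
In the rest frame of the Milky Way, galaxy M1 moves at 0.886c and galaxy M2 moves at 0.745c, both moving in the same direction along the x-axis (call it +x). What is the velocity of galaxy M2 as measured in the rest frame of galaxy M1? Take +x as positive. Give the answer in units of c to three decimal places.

-0.415c

β_A = 0.886, β_B = 0.745.
Transform to A's frame with the inverse velocity-addition law: u' = (u − v)/(1 − uv/c²), taking u = β_B and v = β_A.
u' = (0.745 − 0.886) / (1 − (0.886)(0.745)) = -0.1410/0.3399 = -0.4148.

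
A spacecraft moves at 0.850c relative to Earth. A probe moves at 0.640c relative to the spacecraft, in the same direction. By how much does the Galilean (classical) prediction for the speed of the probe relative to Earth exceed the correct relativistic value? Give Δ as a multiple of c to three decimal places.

Galilean: u_cl = 0.640 + 0.850 = 1.4900.
Relativistic: u_rel = (0.640 + 0.850) / (1 + 0.640·0.850) = 1.4900/1.5440 = 0.9650.
Δ = 1.4900 − 0.9650 = 0.5250.
(The classical prediction exceeds c; the relativistic result does not.)

Δ = 0.525c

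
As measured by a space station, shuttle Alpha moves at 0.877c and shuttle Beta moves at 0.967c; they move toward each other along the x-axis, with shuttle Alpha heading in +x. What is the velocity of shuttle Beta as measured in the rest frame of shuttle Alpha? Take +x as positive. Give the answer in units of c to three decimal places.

β_A = 0.877, β_B = -0.967.
Transform to A's frame with the inverse velocity-addition law: u' = (u − v)/(1 − uv/c²), taking u = β_B and v = β_A.
u' = (-0.967 − 0.877) / (1 − (0.877)(-0.967)) = -1.8440/1.8481 = -0.9978.

-0.998c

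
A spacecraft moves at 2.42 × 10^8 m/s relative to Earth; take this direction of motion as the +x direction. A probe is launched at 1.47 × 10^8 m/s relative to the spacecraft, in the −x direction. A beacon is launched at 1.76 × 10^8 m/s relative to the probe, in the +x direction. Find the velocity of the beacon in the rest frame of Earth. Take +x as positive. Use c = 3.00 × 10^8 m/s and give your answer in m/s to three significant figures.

+2.55 × 10^8 m/s

Apply u = (u' + v)/(1 + u'v/c²) successively, working outward toward Earth.
(Dividing each given speed by c = 3.00 × 10^8 m/s to work in units of c.)
Start: velocity of the spacecraft relative to Earth = 0.8067c.
Compose with the probe (u' = -0.490 in the spacecraft frame): u_1 = (-0.490 + 0.807) / (1 + (-0.490)·0.807) = 0.3167/0.6047 = 0.5236.
Compose with the beacon (u' = 0.587 in the probe frame): u_2 = (0.587 + 0.524) / (1 + 0.587·0.524) = 1.1103/1.3072 = 0.8494.
So u = 0.8494 × 3.00 × 10^8 m/s.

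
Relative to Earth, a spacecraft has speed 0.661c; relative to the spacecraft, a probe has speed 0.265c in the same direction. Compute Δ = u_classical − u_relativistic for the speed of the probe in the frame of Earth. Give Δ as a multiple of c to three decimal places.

Galilean: u_cl = 0.265 + 0.661 = 0.9260.
Relativistic: u_rel = (0.265 + 0.661) / (1 + 0.265·0.661) = 0.9260/1.1752 = 0.7880.
Δ = 0.9260 − 0.7880 = 0.1380.

Δ = 0.138c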